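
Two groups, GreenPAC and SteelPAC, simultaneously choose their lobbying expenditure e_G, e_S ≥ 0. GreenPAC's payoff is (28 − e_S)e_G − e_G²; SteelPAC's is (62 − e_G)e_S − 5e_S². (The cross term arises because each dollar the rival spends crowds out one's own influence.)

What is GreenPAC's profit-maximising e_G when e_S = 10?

Expanding GreenPAC's payoff: 28e_G − e_Se_G − e_G².
∂π/∂e_G = 28 − e_S − 2e_G = 0, so e_G = 14 − 0.5e_S.
At e_S = 10: e_G = 14 − 0.5·10 = 9.

9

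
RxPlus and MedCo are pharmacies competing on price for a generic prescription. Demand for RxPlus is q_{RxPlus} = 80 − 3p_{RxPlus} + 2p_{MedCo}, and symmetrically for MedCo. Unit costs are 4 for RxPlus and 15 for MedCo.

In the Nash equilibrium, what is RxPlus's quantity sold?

RxPlus's profit: π = (p_{RxPlus} − 4)(80 − 3p_{RxPlus} + 2p_{MedCo}).
∂π/∂p_{RxPlus} = 92 − 6p_{RxPlus} + 2p_{MedCo} = 0 ⇒ p_{RxPlus} = 46/3 + (1/3)p_{MedCo}.
Similarly p_{MedCo} = 125/6 + (1/3)p_{RxPlus}.
Solving the two reaction functions simultaneously: (1 − (1/3)(1/3))p_{RxPlus} = 46/3 + (1/3)·(125/6), so (8/9)p_{RxPlus} = 401/18 and p_{RxPlus} = 25.0625.
Then p_{MedCo} = 125/6 + (1/3)·25.0625 = 29.1875.
q_{RxPlus} = 80 − 3·25.0625 + 2·29.1875 = 63.1875.

63.1875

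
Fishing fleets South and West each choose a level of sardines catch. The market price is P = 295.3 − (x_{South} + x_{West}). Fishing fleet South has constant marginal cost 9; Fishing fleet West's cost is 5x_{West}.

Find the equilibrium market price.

103.1

Fishing fleet South's profit: π = x_{South}(295.3 − (x_{South} + x_{West})) − 9x_{South}.
∂π/∂x_{South} = 286.3 − 2x_{South} − x_{West} = 0, so x_{South} = 143.15 − 0.5x_{West}.
By the same steps for West: x_{West} = 145.15 − 0.5x_{South}.
Plugging x_{West} into South's best response: x_{South} = 143.15 − 0.5(145.15 − 0.5x_{South}) ⇒ 0.75x_{South} = 70.575, so x_{South} = 94.1.
Then x_{West} = 145.15 − 0.5·94.1 = 98.1.
Equilibrium price: P = 295.3 − 192.2 = 103.1.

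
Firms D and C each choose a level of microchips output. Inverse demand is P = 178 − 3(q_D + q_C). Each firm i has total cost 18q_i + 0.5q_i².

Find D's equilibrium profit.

896

Firm D's profit: π = q_D(178 − 3(q_D + q_C)) − 18q_D − 0.5q_D².
∂π/∂q_D = 160 − 7q_D − 3q_C = 0, so q_D = 160/7 − (3/7)q_C.
The game is symmetric, so in equilibrium q_C = q_D: the reaction function gives (10/7)q_D = 160/7, hence q_D = 16.
Price P = 178 − 3·32 = 82.
D's profit: (82 − 18)·16 − 0.5(16)² = 896.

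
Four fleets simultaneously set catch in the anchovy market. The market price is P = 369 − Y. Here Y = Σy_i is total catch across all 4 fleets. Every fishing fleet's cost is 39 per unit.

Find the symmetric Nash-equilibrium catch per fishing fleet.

A representative fishing fleet's profit is π_i = y_i(369 − Y) − 39y_i, with Y = y_i + Σ_{j≠i} y_j.
First-order condition: 330 − 2y_i − Σ_{j≠i} y_j = 0.
With identical fishing fleets, set every y_j = y: then 330 − 2y − 3y = 0, i.e. y = 330/5 = 66.

66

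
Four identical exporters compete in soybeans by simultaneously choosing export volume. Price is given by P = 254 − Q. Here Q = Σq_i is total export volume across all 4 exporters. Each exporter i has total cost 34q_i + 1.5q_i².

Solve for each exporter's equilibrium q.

A representative exporter's profit is π_i = q_i(254 − Q) − 34q_i − 1.5q_i², with Q = q_i + Σ_{j≠i} q_j.
First-order condition: 220 − 5q_i − Σ_{j≠i} q_j = 0.
With identical exporters, set every q_j = q: then 220 − 5q − 3q = 0, i.e. q = 220/8 = 27.5.

27.5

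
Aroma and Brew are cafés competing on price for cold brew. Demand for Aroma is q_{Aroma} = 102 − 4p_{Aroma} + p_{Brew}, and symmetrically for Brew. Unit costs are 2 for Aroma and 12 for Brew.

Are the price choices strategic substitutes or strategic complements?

strategic complements

Aroma's profit: π = (p_{Aroma} − 2)(102 − 4p_{Aroma} + p_{Brew}).
∂π/∂p_{Aroma} = 110 − 8p_{Aroma} + p_{Brew} = 0 ⇒ p_{Aroma} = 13.75 + 0.125p_{Brew}.
The best-response slope dp_{Aroma}/dp_{Brew} = 0.125 > 0: the reaction function is upward-sloping, so the choices are strategic complements.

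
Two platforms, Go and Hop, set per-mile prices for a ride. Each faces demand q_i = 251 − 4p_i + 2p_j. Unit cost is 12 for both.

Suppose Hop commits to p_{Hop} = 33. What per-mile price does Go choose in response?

45.625

Go's profit: π = (p_{Go} − 12)(251 − 4p_{Go} + 2p_{Hop}).
∂π/∂p_{Go} = 299 − 8p_{Go} + 2p_{Hop} = 0 ⇒ p_{Go} = 37.375 + 0.25p_{Hop}.
At p_{Hop} = 33: p_{Go} = 37.375 + 0.25·33 = 45.625.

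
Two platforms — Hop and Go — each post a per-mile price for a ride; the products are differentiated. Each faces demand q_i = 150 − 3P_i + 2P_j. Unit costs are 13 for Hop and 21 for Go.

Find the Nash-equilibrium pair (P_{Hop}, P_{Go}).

Hop's profit: π = (P_{Hop} − 13)(150 − 3P_{Hop} + 2P_{Go}).
∂π/∂P_{Hop} = 189 − 6P_{Hop} + 2P_{Go} = 0 ⇒ P_{Hop} = 31.5 + (1/3)P_{Go}.
Similarly P_{Go} = 35.5 + (1/3)P_{Hop}.
Solving the two reaction functions simultaneously: (1 − (1/3)(1/3))P_{Hop} = 31.5 + (1/3)·35.5, so (8/9)P_{Hop} = 130/3 and P_{Hop} = 48.75.
Then P_{Go} = 35.5 + (1/3)·48.75 = 51.75.

48.75, 51.75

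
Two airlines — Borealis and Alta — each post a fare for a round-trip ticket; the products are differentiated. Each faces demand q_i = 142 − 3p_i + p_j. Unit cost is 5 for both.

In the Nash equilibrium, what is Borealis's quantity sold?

79.2

Borealis's profit: π = (p_{Borealis} − 5)(142 − 3p_{Borealis} + p_{Alta}).
∂π/∂p_{Borealis} = 157 − 6p_{Borealis} + p_{Alta} = 0 ⇒ p_{Borealis} = 157/6 + (1/6)p_{Alta}.
The game is symmetric, so in equilibrium p_{Alta} = p_{Borealis}: the reaction function gives (5/6)p_{Borealis} = 157/6, hence p_{Borealis} = 31.4.
q_{Borealis} = 142 − 3·31.4 + 31.4 = 79.2.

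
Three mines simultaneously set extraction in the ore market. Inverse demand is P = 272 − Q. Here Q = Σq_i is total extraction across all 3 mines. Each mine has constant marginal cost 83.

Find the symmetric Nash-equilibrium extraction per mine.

A representative mine's profit is π_i = q_i(272 − Q) − 83q_i, with Q = q_i + Σ_{j≠i} q_j.
First-order condition: 189 − 2q_i − Σ_{j≠i} q_j = 0.
Imposing symmetry (q_j = q for all j) turns Σ_{j≠i} q_j into 2q, so 189 = 4q and q = 47.25.

47.25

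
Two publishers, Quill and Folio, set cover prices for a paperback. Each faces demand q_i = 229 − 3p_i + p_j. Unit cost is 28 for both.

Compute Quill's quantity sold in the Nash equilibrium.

Quill's profit: π = (p_{Quill} − 28)(229 − 3p_{Quill} + p_{Folio}).
∂π/∂p_{Quill} = 313 − 6p_{Quill} + p_{Folio} = 0 ⇒ p_{Quill} = 313/6 + (1/6)p_{Folio}.
Setting p_{Quill} = p_{Folio} in the reaction function: p_{Quill} = 313/6 + (1/6)p_{Quill}, so p_{Quill} = (313/6) / (5/6) = 62.6.
q_{Quill} = 229 − 3·62.6 + 62.6 = 103.8.

103.8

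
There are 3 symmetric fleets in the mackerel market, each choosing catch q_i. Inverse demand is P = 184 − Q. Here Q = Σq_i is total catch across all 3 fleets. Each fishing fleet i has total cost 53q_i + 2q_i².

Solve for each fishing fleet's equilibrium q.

A representative fishing fleet's profit is π_i = q_i(184 − Q) − 53q_i − 2q_i², with Q = q_i + Σ_{j≠i} q_j.
First-order condition: 131 − 6q_i − Σ_{j≠i} q_j = 0.
In a symmetric equilibrium every fishing fleet chooses the same q, so Σ_{j≠i} q_j = 2q. The condition becomes 131 − 8q = 0, giving q = 131/8 = 16.375.

16.375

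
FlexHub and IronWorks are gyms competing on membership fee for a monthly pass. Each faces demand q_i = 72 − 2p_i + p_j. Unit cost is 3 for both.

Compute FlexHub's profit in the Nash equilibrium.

1058

FlexHub's profit: π = (p_{FlexHub} − 3)(72 − 2p_{FlexHub} + p_{IronWorks}).
∂π/∂p_{FlexHub} = 78 − 4p_{FlexHub} + p_{IronWorks} = 0 ⇒ p_{FlexHub} = 19.5 + 0.25p_{IronWorks}.
Setting p_{FlexHub} = p_{IronWorks} in the reaction function: p_{FlexHub} = 19.5 + 0.25p_{FlexHub}, so p_{FlexHub} = 19.5 / 0.75 = 26.
q_{FlexHub} = 72 − 2·26 + 26 = 46.
Profit = (26 − 3)·46 = 1058.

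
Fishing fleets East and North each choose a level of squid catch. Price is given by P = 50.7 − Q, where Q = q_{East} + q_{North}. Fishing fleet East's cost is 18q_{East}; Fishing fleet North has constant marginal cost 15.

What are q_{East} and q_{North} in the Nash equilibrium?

Fishing fleet East's profit: π = q_{East}(50.7 − (q_{East} + q_{North})) − 18q_{East}.
∂π/∂q_{East} = 32.7 − 2q_{East} − q_{North} = 0, so q_{East} = 16.35 − 0.5q_{North}.
By the same steps for North: q_{North} = 17.85 − 0.5q_{East}.
Plugging q_{North} into East's best response: q_{East} = 16.35 − 0.5(17.85 − 0.5q_{East}) ⇒ 0.75q_{East} = 7.425, so q_{East} = 9.9.
Then q_{North} = 17.85 − 0.5·9.9 = 12.9.

9.9, 12.9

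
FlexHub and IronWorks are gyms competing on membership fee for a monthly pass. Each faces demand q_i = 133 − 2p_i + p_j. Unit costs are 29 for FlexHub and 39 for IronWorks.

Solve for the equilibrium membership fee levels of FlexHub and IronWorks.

FlexHub's profit: π = (p_{FlexHub} − 29)(133 − 2p_{FlexHub} + p_{IronWorks}).
∂π/∂p_{FlexHub} = 191 − 4p_{FlexHub} + p_{IronWorks} = 0 ⇒ p_{FlexHub} = 47.75 + 0.25p_{IronWorks}.
Similarly p_{IronWorks} = 52.75 + 0.25p_{FlexHub}.
Solving the two reaction functions simultaneously: (1 − (0.25)(0.25))p_{FlexHub} = 47.75 + 0.25·52.75, so 0.9375p_{FlexHub} = 60.9375 and p_{FlexHub} = 65.
Then p_{IronWorks} = 52.75 + 0.25·65 = 69.

65, 69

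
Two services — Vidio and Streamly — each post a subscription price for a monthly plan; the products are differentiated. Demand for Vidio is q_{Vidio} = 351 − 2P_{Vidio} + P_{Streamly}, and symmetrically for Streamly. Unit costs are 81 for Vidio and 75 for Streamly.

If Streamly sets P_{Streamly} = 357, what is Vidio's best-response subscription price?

Vidio's profit: π = (P_{Vidio} − 81)(351 − 2P_{Vidio} + P_{Streamly}).
∂π/∂P_{Vidio} = 513 − 4P_{Vidio} + P_{Streamly} = 0 ⇒ P_{Vidio} = 128.25 + 0.25P_{Streamly}.
At P_{Streamly} = 357: P_{Vidio} = 128.25 + 0.25·357 = 217.5.

217.5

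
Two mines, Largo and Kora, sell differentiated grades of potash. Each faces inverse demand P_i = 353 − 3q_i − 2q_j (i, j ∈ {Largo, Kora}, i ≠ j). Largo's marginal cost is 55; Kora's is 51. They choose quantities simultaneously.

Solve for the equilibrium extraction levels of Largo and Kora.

37, 38

Mine Largo's profit: π = q_{Largo}(353 − 3q_{Largo} − 2q_{Kora}) − 55q_{Largo}.
∂π/∂q_{Largo} = 298 − 6q_{Largo} − 2q_{Kora} = 0 ⇒ q_{Largo} = 149/3 − (1/3)q_{Kora}.
Similarly q_{Kora} = 151/3 − (1/3)q_{Largo}.
Plugging q_{Kora} into Largo's best response: q_{Largo} = 149/3 − (1/3)(151/3 − (1/3)q_{Largo}) ⇒ (8/9)q_{Largo} = 296/9, so q_{Largo} = 37.
Then q_{Kora} = 151/3 − (1/3)·37 = 38.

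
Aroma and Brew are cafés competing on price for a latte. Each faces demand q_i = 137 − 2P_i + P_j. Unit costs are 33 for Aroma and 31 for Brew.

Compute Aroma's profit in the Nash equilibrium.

2366.72

Aroma's profit: π = (P_{Aroma} − 33)(137 − 2P_{Aroma} + P_{Brew}).
∂π/∂P_{Aroma} = 203 − 4P_{Aroma} + P_{Brew} = 0 ⇒ P_{Aroma} = 50.75 + 0.25P_{Brew}.
Similarly P_{Brew} = 49.75 + 0.25P_{Aroma}.
Plugging P_{Brew} into Aroma's best response: P_{Aroma} = 50.75 + 0.25(49.75 + 0.25P_{Aroma}) ⇒ 0.9375P_{Aroma} = 63.1875, so P_{Aroma} = 67.4.
Then P_{Brew} = 49.75 + 0.25·67.4 = 66.6.
q_{Aroma} = 137 − 2·67.4 + 66.6 = 68.8.
Profit = (67.4 − 33)·68.8 = 2366.72.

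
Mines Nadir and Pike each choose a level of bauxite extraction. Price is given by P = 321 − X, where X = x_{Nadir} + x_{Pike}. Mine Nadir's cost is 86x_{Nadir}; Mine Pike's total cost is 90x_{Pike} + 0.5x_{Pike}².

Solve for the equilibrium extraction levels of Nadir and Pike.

94.8, 45.4

Mine Nadir's profit: π = x_{Nadir}(321 − (x_{Nadir} + x_{Pike})) − 86x_{Nadir}.
∂π/∂x_{Nadir} = 235 − 2x_{Nadir} − x_{Pike} = 0, so x_{Nadir} = 117.5 − 0.5x_{Pike}.
For Pike: ∂π/∂x_{Pike} = 231 − 3x_{Pike} − x_{Nadir} = 0 ⇒ x_{Pike} = 77 − (1/3)x_{Nadir}.
Plugging x_{Pike} into Nadir's best response: x_{Nadir} = 117.5 − 0.5(77 − (1/3)x_{Nadir}) ⇒ (5/6)x_{Nadir} = 79, so x_{Nadir} = 94.8.
Then x_{Pike} = 77 − (1/3)·94.8 = 45.4.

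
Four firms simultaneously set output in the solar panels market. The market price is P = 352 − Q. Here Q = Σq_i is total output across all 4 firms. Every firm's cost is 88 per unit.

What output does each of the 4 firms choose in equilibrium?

52.8

A representative firm's profit is π_i = q_i(352 − Q) − 88q_i, with Q = q_i + Σ_{j≠i} q_j.
First-order condition: 264 − 2q_i − Σ_{j≠i} q_j = 0.
Imposing symmetry (q_j = q for all j) turns Σ_{j≠i} q_j into 3q, so 264 = 5q and q = 52.8.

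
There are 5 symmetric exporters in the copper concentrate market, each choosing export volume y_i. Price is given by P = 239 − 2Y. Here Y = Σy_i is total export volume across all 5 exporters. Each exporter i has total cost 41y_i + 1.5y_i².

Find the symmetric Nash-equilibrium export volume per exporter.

13.2

A representative exporter's profit is π_i = y_i(239 − 2Y) − 41y_i − 1.5y_i², with Y = y_i + Σ_{j≠i} y_j.
First-order condition: 198 − 7y_i − 2Σ_{j≠i} y_j = 0.
With identical exporters, set every y_j = y: then 198 − 7y − 8y = 0, i.e. y = 198/15 = 13.2.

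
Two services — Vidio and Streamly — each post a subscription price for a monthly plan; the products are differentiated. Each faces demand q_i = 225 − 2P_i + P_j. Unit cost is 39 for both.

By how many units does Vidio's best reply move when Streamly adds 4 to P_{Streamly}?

Vidio's profit: π = (P_{Vidio} − 39)(225 − 2P_{Vidio} + P_{Streamly}).
∂π/∂P_{Vidio} = 303 − 4P_{Vidio} + P_{Streamly} = 0 ⇒ P_{Vidio} = 75.75 + 0.25P_{Streamly}.
The reaction-function slope is 0.25, so a 4-unit rise in P_{Streamly} moves P_{Vidio} by 0.25 × 4 = 1. Vidio's best response rises — the actions are strategic complements.

1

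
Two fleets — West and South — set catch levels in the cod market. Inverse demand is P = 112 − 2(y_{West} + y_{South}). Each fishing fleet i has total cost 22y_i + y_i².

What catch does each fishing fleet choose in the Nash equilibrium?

11.25

Fishing fleet West's profit: π = y_{West}(112 − 2(y_{West} + y_{South})) − 22y_{West} − y_{West}².
∂π/∂y_{West} = 90 − 6y_{West} − 2y_{South} = 0, so y_{West} = 15 − (1/3)y_{South}.
The game is symmetric, so in equilibrium y_{South} = y_{West}: the reaction function gives (4/3)y_{West} = 15, hence y_{West} = 11.25.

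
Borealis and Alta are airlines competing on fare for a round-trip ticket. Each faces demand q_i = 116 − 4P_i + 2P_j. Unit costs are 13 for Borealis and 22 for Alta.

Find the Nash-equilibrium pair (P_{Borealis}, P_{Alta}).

29.2, 32.8

Borealis's profit: π = (P_{Borealis} − 13)(116 − 4P_{Borealis} + 2P_{Alta}).
∂π/∂P_{Borealis} = 168 − 8P_{Borealis} + 2P_{Alta} = 0 ⇒ P_{Borealis} = 21 + 0.25P_{Alta}.
Similarly P_{Alta} = 25.5 + 0.25P_{Borealis}.
Solving the two reaction functions simultaneously: (1 − (0.25)(0.25))P_{Borealis} = 21 + 0.25·25.5, so 0.9375P_{Borealis} = 27.375 and P_{Borealis} = 29.2.
Then P_{Alta} = 25.5 + 0.25·29.2 = 32.8.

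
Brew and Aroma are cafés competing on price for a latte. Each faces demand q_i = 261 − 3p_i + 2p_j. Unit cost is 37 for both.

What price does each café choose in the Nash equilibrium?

Brew's profit: π = (p_{Brew} − 37)(261 − 3p_{Brew} + 2p_{Aroma}).
∂π/∂p_{Brew} = 372 − 6p_{Brew} + 2p_{Aroma} = 0 ⇒ p_{Brew} = 62 + (1/3)p_{Aroma}.
By symmetry p_{Aroma} = p_{Brew}; substituting into the reaction function, (2/3)p_{Brew} = 62 and p_{Brew} = 93.

93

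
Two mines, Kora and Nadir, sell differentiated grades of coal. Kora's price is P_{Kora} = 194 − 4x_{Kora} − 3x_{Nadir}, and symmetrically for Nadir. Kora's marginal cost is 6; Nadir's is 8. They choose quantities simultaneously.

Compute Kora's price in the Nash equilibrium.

Mine Kora's profit: π = x_{Kora}(194 − 4x_{Kora} − 3x_{Nadir}) − 6x_{Kora}.
∂π/∂x_{Kora} = 188 − 8x_{Kora} − 3x_{Nadir} = 0 ⇒ x_{Kora} = 23.5 − 0.375x_{Nadir}.
Similarly x_{Nadir} = 23.25 − 0.375x_{Kora}.
Plugging x_{Nadir} into Kora's best response: x_{Kora} = 23.5 − 0.375(23.25 − 0.375x_{Kora}) ⇒ (55/64)x_{Kora} = 473/32, so x_{Kora} = 17.2.
Then x_{Nadir} = 23.25 − 0.375·17.2 = 16.8.
P_{Kora} = 194 − 4·17.2 − 3·16.8 = 74.8.

74.8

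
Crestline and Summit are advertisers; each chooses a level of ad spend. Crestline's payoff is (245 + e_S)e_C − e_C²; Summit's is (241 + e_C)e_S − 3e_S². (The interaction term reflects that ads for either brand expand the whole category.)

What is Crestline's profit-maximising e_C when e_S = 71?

Expanding Crestline's payoff: 245e_C + e_Se_C − e_C².
∂π/∂e_C = 245 + e_S − 2e_C = 0, so e_C = 122.5 + 0.5e_S.
At e_S = 71: e_C = 122.5 + 0.5·71 = 158.

158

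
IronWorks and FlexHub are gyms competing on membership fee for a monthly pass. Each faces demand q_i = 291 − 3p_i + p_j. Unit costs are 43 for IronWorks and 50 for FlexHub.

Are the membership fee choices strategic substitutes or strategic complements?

strategic complements

IronWorks's profit: π = (p_{IronWorks} − 43)(291 − 3p_{IronWorks} + p_{FlexHub}).
∂π/∂p_{IronWorks} = 420 − 6p_{IronWorks} + p_{FlexHub} = 0 ⇒ p_{IronWorks} = 70 + (1/6)p_{FlexHub}.
The best-response slope dp_{IronWorks}/dp_{FlexHub} = 1/6 > 0: the reaction function is upward-sloping, so the choices are strategic complements.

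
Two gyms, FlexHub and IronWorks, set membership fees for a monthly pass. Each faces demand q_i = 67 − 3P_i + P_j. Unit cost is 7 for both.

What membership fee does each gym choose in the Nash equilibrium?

17.6

FlexHub's profit: π = (P_{FlexHub} − 7)(67 − 3P_{FlexHub} + P_{IronWorks}).
∂π/∂P_{FlexHub} = 88 − 6P_{FlexHub} + P_{IronWorks} = 0 ⇒ P_{FlexHub} = 44/3 + (1/6)P_{IronWorks}.
The game is symmetric, so in equilibrium P_{IronWorks} = P_{FlexHub}: the reaction function gives (5/6)P_{FlexHub} = 44/3, hence P_{FlexHub} = 17.6.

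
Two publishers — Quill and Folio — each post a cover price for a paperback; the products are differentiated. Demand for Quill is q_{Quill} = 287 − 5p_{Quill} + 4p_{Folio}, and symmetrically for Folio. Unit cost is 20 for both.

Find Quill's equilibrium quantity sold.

222.5

Quill's profit: π = (p_{Quill} − 20)(287 − 5p_{Quill} + 4p_{Folio}).
∂π/∂p_{Quill} = 387 − 10p_{Quill} + 4p_{Folio} = 0 ⇒ p_{Quill} = 38.7 + 0.4p_{Folio}.
By symmetry p_{Folio} = p_{Quill}; substituting into the reaction function, 0.6p_{Quill} = 38.7 and p_{Quill} = 64.5.
q_{Quill} = 287 − 5·64.5 + 4·64.5 = 222.5.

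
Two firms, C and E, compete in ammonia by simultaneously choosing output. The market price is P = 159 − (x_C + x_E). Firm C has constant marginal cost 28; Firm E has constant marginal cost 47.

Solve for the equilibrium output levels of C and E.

50, 31

Firm C's profit: π = x_C(159 − (x_C + x_E)) − 28x_C.
∂π/∂x_C = 131 − 2x_C − x_E = 0, so x_C = 65.5 − 0.5x_E.
By the same steps for E: x_E = 56 − 0.5x_C.
Plugging x_E into C's best response: x_C = 65.5 − 0.5(56 − 0.5x_C) ⇒ 0.75x_C = 37.5, so x_C = 50.
Then x_E = 56 − 0.5·50 = 31.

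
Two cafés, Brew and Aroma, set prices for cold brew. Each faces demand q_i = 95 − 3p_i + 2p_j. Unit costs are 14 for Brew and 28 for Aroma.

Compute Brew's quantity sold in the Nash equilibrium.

68.625

Brew's profit: π = (p_{Brew} − 14)(95 − 3p_{Brew} + 2p_{Aroma}).
∂π/∂p_{Brew} = 137 − 6p_{Brew} + 2p_{Aroma} = 0 ⇒ p_{Brew} = 137/6 + (1/3)p_{Aroma}.
Similarly p_{Aroma} = 179/6 + (1/3)p_{Brew}.
Plugging p_{Aroma} into Brew's best response: p_{Brew} = 137/6 + (1/3)(179/6 + (1/3)p_{Brew}) ⇒ (8/9)p_{Brew} = 295/9, so p_{Brew} = 36.875.
Then p_{Aroma} = 179/6 + (1/3)·36.875 = 42.125.
q_{Brew} = 95 − 3·36.875 + 2·42.125 = 68.625.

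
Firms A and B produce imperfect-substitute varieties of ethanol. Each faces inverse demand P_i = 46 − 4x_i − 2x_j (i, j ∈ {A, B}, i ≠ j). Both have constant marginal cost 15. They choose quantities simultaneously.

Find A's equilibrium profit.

38.44

Firm A's profit: π = x_A(46 − 4x_A − 2x_B) − 15x_A.
∂π/∂x_A = 31 − 8x_A − 2x_B = 0 ⇒ x_A = 3.875 − 0.25x_B.
The game is symmetric, so in equilibrium x_B = x_A: the reaction function gives 1.25x_A = 3.875, hence x_A = 3.1.
P_A = 46 − 4·3.1 − 2·3.1 = 27.4.
Profit = (27.4 − 15)·3.1 = 38.44.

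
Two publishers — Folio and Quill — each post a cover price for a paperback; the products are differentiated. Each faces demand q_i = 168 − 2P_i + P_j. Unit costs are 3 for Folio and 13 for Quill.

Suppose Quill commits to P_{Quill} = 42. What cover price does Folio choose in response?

54

Folio's profit: π = (P_{Folio} − 3)(168 − 2P_{Folio} + P_{Quill}).
∂π/∂P_{Folio} = 174 − 4P_{Folio} + P_{Quill} = 0 ⇒ P_{Folio} = 43.5 + 0.25P_{Quill}.
At P_{Quill} = 42: P_{Folio} = 43.5 + 0.25·42 = 54.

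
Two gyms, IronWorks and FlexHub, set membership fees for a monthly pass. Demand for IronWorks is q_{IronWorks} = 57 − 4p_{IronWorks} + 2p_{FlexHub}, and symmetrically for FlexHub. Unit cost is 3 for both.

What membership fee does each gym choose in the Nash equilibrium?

11.5

IronWorks's profit: π = (p_{IronWorks} − 3)(57 − 4p_{IronWorks} + 2p_{FlexHub}).
∂π/∂p_{IronWorks} = 69 − 8p_{IronWorks} + 2p_{FlexHub} = 0 ⇒ p_{IronWorks} = 8.625 + 0.25p_{FlexHub}.
The game is symmetric, so in equilibrium p_{FlexHub} = p_{IronWorks}: the reaction function gives 0.75p_{IronWorks} = 8.625, hence p_{IronWorks} = 11.5.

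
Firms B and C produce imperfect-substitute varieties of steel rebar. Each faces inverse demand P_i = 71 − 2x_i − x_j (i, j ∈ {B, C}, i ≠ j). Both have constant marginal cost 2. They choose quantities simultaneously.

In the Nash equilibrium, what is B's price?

29.6

Firm B's profit: π = x_B(71 − 2x_B − x_C) − 2x_B.
∂π/∂x_B = 69 − 4x_B − x_C = 0 ⇒ x_B = 17.25 − 0.25x_C.
Setting x_B = x_C in the reaction function: x_B = 17.25 − 0.25x_B, so x_B = 17.25 / 1.25 = 13.8.
P_B = 71 − 2·13.8 − 13.8 = 29.6.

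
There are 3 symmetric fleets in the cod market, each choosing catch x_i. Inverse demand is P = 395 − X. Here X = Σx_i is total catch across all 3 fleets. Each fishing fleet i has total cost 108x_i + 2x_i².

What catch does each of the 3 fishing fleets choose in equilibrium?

35.875

A representative fishing fleet's profit is π_i = x_i(395 − X) − 108x_i − 2x_i², with X = x_i + Σ_{j≠i} x_j.
First-order condition: 287 − 6x_i − Σ_{j≠i} x_j = 0.
In a symmetric equilibrium every fishing fleet chooses the same x, so Σ_{j≠i} x_j = 2x. The condition becomes 287 − 8x = 0, giving x = 287/8 = 35.875.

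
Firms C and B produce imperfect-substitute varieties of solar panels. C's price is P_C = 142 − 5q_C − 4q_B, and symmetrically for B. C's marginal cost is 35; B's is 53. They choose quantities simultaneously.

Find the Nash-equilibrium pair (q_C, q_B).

8.5, 5.5

Firm C's profit: π = q_C(142 − 5q_C − 4q_B) − 35q_C.
∂π/∂q_C = 107 − 10q_C − 4q_B = 0 ⇒ q_C = 10.7 − 0.4q_B.
Similarly q_B = 8.9 − 0.4q_C.
Solving the two reaction functions simultaneously: (1 − (−0.4)(−0.4))q_C = 10.7 − 0.4·8.9, so 0.84q_C = 7.14 and q_C = 8.5.
Then q_B = 8.9 − 0.4·8.5 = 5.5.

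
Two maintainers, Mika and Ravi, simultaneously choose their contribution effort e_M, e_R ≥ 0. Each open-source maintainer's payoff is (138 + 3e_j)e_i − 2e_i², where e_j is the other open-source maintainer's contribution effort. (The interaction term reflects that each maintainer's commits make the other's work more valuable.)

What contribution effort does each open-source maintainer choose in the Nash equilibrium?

138

Mika's payoff is (138 + 3e_R)e_M − 2e_M².
∂π/∂e_M = 138 + 3e_R − 4e_M = 0, so e_M = 34.5 + 0.75e_R.
By symmetry e_R = e_M; substituting into the reaction function, 0.25e_M = 34.5 and e_M = 138.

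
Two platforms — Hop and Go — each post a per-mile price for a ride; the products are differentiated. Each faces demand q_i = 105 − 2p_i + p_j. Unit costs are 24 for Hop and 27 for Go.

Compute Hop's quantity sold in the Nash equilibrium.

Hop's profit: π = (p_{Hop} − 24)(105 − 2p_{Hop} + p_{Go}).
∂π/∂p_{Hop} = 153 − 4p_{Hop} + p_{Go} = 0 ⇒ p_{Hop} = 38.25 + 0.25p_{Go}.
Similarly p_{Go} = 39.75 + 0.25p_{Hop}.
Plugging p_{Go} into Hop's best response: p_{Hop} = 38.25 + 0.25(39.75 + 0.25p_{Hop}) ⇒ 0.9375p_{Hop} = 48.1875, so p_{Hop} = 51.4.
Then p_{Go} = 39.75 + 0.25·51.4 = 52.6.
q_{Hop} = 105 − 2·51.4 + 52.6 = 54.8.

54.8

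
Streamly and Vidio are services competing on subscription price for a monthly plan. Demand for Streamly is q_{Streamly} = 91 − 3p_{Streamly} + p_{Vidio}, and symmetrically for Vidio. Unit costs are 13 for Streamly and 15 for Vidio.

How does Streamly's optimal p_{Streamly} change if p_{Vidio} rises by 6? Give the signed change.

Streamly's profit: π = (p_{Streamly} − 13)(91 − 3p_{Streamly} + p_{Vidio}).
∂π/∂p_{Streamly} = 130 − 6p_{Streamly} + p_{Vidio} = 0 ⇒ p_{Streamly} = 65/3 + (1/6)p_{Vidio}.
The reaction-function slope is 1/6, so a 6-unit rise in p_{Vidio} moves p_{Streamly} by 1/6 × 6 = 1. Streamly's best response rises — the actions are strategic complements.

1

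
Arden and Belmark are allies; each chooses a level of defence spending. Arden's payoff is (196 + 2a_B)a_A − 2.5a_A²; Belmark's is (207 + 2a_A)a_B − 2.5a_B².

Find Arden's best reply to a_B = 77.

Expanding Arden's payoff: 196a_A + 2a_Ba_A − 2.5a_A².
∂π/∂a_A = 196 + 2a_B − 5a_A = 0, so a_A = 39.2 + 0.4a_B.
At a_B = 77: a_A = 39.2 + 0.4·77 = 70.

70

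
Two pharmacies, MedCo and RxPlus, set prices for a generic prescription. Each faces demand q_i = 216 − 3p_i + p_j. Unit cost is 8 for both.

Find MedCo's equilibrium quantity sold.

MedCo's profit: π = (p_{MedCo} − 8)(216 − 3p_{MedCo} + p_{RxPlus}).
∂π/∂p_{MedCo} = 240 − 6p_{MedCo} + p_{RxPlus} = 0 ⇒ p_{MedCo} = 40 + (1/6)p_{RxPlus}.
The game is symmetric, so in equilibrium p_{RxPlus} = p_{MedCo}: the reaction function gives (5/6)p_{MedCo} = 40, hence p_{MedCo} = 48.
q_{MedCo} = 216 − 3·48 + 48 = 120.

120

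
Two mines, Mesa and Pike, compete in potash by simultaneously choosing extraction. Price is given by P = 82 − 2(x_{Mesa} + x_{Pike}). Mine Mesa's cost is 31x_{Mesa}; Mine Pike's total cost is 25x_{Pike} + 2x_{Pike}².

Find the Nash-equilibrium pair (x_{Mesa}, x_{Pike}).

10.5, 4.5

Mine Mesa's profit: π = x_{Mesa}(82 − 2(x_{Mesa} + x_{Pike})) − 31x_{Mesa}.
∂π/∂x_{Mesa} = 51 − 4x_{Mesa} − 2x_{Pike} = 0, so x_{Mesa} = 12.75 − 0.5x_{Pike}.
For Pike: ∂π/∂x_{Pike} = 57 − 8x_{Pike} − 2x_{Mesa} = 0 ⇒ x_{Pike} = 7.125 − 0.25x_{Mesa}.
Solving the two reaction functions simultaneously: (1 − (−0.5)(−0.25))x_{Mesa} = 12.75 − 0.5·7.125, so 0.875x_{Mesa} = 9.1875 and x_{Mesa} = 10.5.
Then x_{Pike} = 7.125 − 0.25·10.5 = 4.5.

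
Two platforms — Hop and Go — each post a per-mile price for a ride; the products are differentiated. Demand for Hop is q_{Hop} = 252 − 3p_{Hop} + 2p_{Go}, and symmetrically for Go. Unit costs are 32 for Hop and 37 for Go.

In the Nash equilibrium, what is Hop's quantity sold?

167.8125

Hop's profit: π = (p_{Hop} − 32)(252 − 3p_{Hop} + 2p_{Go}).
∂π/∂p_{Hop} = 348 − 6p_{Hop} + 2p_{Go} = 0 ⇒ p_{Hop} = 58 + (1/3)p_{Go}.
Similarly p_{Go} = 60.5 + (1/3)p_{Hop}.
Solving the two reaction functions simultaneously: (1 − (1/3)(1/3))p_{Hop} = 58 + (1/3)·60.5, so (8/9)p_{Hop} = 469/6 and p_{Hop} = 87.9375.
Then p_{Go} = 60.5 + (1/3)·87.9375 = 89.8125.
q_{Hop} = 252 − 3·87.9375 + 2·89.8125 = 167.8125.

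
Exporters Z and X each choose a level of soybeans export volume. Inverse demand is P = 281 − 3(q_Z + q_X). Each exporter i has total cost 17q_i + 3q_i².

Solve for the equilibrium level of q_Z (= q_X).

Exporter Z's profit: π = q_Z(281 − 3(q_Z + q_X)) − 17q_Z − 3q_Z².
∂π/∂q_Z = 264 − 12q_Z − 3q_X = 0, so q_Z = 22 − 0.25q_X.
By symmetry q_X = q_Z; substituting into the reaction function, 1.25q_Z = 22 and q_Z = 17.6.

17.6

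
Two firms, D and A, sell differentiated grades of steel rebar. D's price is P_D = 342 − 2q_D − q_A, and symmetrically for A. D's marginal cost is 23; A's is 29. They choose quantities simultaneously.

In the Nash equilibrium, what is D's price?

151.4

Firm D's profit: π = q_D(342 − 2q_D − q_A) − 23q_D.
∂π/∂q_D = 319 − 4q_D − q_A = 0 ⇒ q_D = 79.75 − 0.25q_A.
Similarly q_A = 78.25 − 0.25q_D.
Substituting the second reaction function into the first: q_D = 79.75 − 0.25(78.25 − 0.25q_D), which gives 0.9375q_D = 60.1875 ⇒ q_D = 64.2.
Then q_A = 78.25 − 0.25·64.2 = 62.2.
P_D = 342 − 2·64.2 − 62.2 = 151.4.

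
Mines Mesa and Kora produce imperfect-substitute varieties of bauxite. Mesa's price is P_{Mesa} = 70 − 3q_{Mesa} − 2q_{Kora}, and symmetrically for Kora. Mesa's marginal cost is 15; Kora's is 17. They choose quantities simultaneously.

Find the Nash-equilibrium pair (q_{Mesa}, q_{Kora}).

7, 6.5

Mine Mesa's profit: π = q_{Mesa}(70 − 3q_{Mesa} − 2q_{Kora}) − 15q_{Mesa}.
∂π/∂q_{Mesa} = 55 − 6q_{Mesa} − 2q_{Kora} = 0 ⇒ q_{Mesa} = 55/6 − (1/3)q_{Kora}.
Similarly q_{Kora} = 53/6 − (1/3)q_{Mesa}.
Substituting the second reaction function into the first: q_{Mesa} = 55/6 − (1/3)(53/6 − (1/3)q_{Mesa}), which gives (8/9)q_{Mesa} = 56/9 ⇒ q_{Mesa} = 7.
Then q_{Kora} = 53/6 − (1/3)·7 = 6.5.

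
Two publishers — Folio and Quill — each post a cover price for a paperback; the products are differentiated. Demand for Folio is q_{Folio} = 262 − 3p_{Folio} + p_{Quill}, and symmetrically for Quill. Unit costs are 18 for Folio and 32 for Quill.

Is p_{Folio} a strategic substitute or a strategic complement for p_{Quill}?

Folio's profit: π = (p_{Folio} − 18)(262 − 3p_{Folio} + p_{Quill}).
∂π/∂p_{Folio} = 316 − 6p_{Folio} + p_{Quill} = 0 ⇒ p_{Folio} = 158/3 + (1/6)p_{Quill}.
The best-response slope dp_{Folio}/dp_{Quill} = 1/6 > 0: the reaction function is upward-sloping, so the choices are strategic complements.

strategic complements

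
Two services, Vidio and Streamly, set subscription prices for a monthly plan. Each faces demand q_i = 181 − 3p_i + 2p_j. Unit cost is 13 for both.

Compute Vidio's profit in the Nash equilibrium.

Vidio's profit: π = (p_{Vidio} − 13)(181 − 3p_{Vidio} + 2p_{Streamly}).
∂π/∂p_{Vidio} = 220 − 6p_{Vidio} + 2p_{Streamly} = 0 ⇒ p_{Vidio} = 110/3 + (1/3)p_{Streamly}.
The game is symmetric, so in equilibrium p_{Streamly} = p_{Vidio}: the reaction function gives (2/3)p_{Vidio} = 110/3, hence p_{Vidio} = 55.
q_{Vidio} = 181 − 3·55 + 2·55 = 126.
Profit = (55 − 13)·126 = 5292.

5292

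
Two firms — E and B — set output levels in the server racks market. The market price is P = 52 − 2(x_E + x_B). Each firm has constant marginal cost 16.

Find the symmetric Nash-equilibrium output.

Firm E's profit: π = x_E(52 − 2(x_E + x_B)) − 16x_E.
∂π/∂x_E = 36 − 4x_E − 2x_B = 0, so x_E = 9 − 0.5x_B.
By symmetry x_B = x_E; substituting into the reaction function, 1.5x_E = 9 and x_E = 6.

6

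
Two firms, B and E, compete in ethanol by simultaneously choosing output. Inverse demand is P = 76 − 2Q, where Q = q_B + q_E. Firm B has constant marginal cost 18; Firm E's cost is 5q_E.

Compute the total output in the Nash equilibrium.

21.5

Firm B's profit: π = q_B(76 − 2(q_B + q_E)) − 18q_B.
∂π/∂q_B = 58 − 4q_B − 2q_E = 0, so q_B = 14.5 − 0.5q_E.
By the same steps for E: q_E = 17.75 − 0.5q_B.
Plugging q_E into B's best response: q_B = 14.5 − 0.5(17.75 − 0.5q_B) ⇒ 0.75q_B = 5.625, so q_B = 7.5.
Then q_E = 17.75 − 0.5·7.5 = 14.
Total output: 7.5 + 14 = 21.5.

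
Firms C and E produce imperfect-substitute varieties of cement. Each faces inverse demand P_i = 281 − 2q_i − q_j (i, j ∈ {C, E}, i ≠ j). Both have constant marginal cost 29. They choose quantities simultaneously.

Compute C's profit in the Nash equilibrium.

5080.32

Firm C's profit: π = q_C(281 − 2q_C − q_E) − 29q_C.
∂π/∂q_C = 252 − 4q_C − q_E = 0 ⇒ q_C = 63 − 0.25q_E.
By symmetry q_E = q_C; substituting into the reaction function, 1.25q_C = 63 and q_C = 50.4.
P_C = 281 − 2·50.4 − 50.4 = 129.8.
Profit = (129.8 − 29)·50.4 = 5080.32.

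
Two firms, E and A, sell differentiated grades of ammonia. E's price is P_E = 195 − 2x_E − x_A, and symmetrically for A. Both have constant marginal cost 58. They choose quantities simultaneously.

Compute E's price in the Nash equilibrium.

Firm E's profit: π = x_E(195 − 2x_E − x_A) − 58x_E.
∂π/∂x_E = 137 − 4x_E − x_A = 0 ⇒ x_E = 34.25 − 0.25x_A.
Setting x_E = x_A in the reaction function: x_E = 34.25 − 0.25x_E, so x_E = 34.25 / 1.25 = 27.4.
P_E = 195 − 2·27.4 − 27.4 = 112.8.

112.8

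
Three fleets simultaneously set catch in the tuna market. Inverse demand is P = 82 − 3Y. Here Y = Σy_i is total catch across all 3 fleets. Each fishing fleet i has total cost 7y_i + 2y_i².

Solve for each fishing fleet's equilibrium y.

A representative fishing fleet's profit is π_i = y_i(82 − 3Y) − 7y_i − 2y_i², with Y = y_i + Σ_{j≠i} y_j.
First-order condition: 75 − 10y_i − 3Σ_{j≠i} y_j = 0.
Imposing symmetry (y_j = y for all j) turns Σ_{j≠i} y_j into 2y, so 75 = 16y and y = 4.6875.

4.6875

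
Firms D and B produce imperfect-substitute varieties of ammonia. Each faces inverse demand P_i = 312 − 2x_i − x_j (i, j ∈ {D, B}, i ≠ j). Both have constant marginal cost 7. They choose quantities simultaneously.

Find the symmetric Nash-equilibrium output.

61

Firm D's profit: π = x_D(312 − 2x_D − x_B) − 7x_D.
∂π/∂x_D = 305 − 4x_D − x_B = 0 ⇒ x_D = 76.25 − 0.25x_B.
The game is symmetric, so in equilibrium x_B = x_D: the reaction function gives 1.25x_D = 76.25, hence x_D = 61.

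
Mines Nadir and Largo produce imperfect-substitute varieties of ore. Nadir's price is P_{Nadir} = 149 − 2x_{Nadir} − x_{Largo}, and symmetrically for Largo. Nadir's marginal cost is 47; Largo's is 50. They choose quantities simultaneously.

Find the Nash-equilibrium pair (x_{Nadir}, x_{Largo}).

20.6, 19.6

Mine Nadir's profit: π = x_{Nadir}(149 − 2x_{Nadir} − x_{Largo}) − 47x_{Nadir}.
∂π/∂x_{Nadir} = 102 − 4x_{Nadir} − x_{Largo} = 0 ⇒ x_{Nadir} = 25.5 − 0.25x_{Largo}.
Similarly x_{Largo} = 24.75 − 0.25x_{Nadir}.
Plugging x_{Largo} into Nadir's best response: x_{Nadir} = 25.5 − 0.25(24.75 − 0.25x_{Nadir}) ⇒ 0.9375x_{Nadir} = 19.3125, so x_{Nadir} = 20.6.
Then x_{Largo} = 24.75 − 0.25·20.6 = 19.6.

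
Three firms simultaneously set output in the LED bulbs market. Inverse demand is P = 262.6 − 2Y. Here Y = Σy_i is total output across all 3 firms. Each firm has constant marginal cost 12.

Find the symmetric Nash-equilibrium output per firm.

31.325

A representative firm's profit is π_i = y_i(262.6 − 2Y) − 12y_i, with Y = y_i + Σ_{j≠i} y_j.
First-order condition: 250.6 − 4y_i − 2Σ_{j≠i} y_j = 0.
With identical firms, set every y_j = y: then 250.6 − 4y − 4y = 0, i.e. y = 250.6/8 = 31.325.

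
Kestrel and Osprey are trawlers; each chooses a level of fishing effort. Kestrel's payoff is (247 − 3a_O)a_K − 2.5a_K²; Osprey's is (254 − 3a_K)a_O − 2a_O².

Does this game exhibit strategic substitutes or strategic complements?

strategic substitutes

Expanding Kestrel's payoff: 247a_K − 3a_Oa_K − 2.5a_K².
∂π/∂a_K = 247 − 3a_O − 5a_K = 0, so a_K = 49.4 − 0.6a_O.
The best-response slope da_K/da_O = −0.6 < 0: the reaction function is downward-sloping, so the choices are strategic substitutes.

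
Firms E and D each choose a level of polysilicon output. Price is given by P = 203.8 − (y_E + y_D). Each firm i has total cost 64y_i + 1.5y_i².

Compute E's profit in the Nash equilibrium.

Firm E's profit: π = y_E(203.8 − (y_E + y_D)) − 64y_E − 1.5y_E².
∂π/∂y_E = 139.8 − 5y_E − y_D = 0, so y_E = 27.96 − 0.2y_D.
Setting y_E = y_D in the reaction function: y_E = 27.96 − 0.2y_E, so y_E = 27.96 / 1.2 = 23.3.
Price P = 203.8 − 46.6 = 157.2.
E's profit: (157.2 − 64)·23.3 − 1.5(23.3)² = 1357.225.

1357.225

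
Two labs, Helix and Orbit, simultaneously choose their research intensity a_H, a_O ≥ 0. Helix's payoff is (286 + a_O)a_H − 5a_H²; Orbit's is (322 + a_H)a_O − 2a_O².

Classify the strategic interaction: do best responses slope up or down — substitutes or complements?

strategic complements

Expanding Helix's payoff: 286a_H + a_Oa_H − 5a_H².
∂π/∂a_H = 286 + a_O − 10a_H = 0, so a_H = 28.6 + 0.1a_O.
The best-response slope da_H/da_O = 0.1 > 0: the reaction function is upward-sloping, so the choices are strategic complements.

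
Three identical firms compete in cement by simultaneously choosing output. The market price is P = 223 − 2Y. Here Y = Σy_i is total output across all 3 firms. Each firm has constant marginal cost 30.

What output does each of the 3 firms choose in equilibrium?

A representative firm's profit is π_i = y_i(223 − 2Y) − 30y_i, with Y = y_i + Σ_{j≠i} y_j.
First-order condition: 193 − 4y_i − 2Σ_{j≠i} y_j = 0.
Imposing symmetry (y_j = y for all j) turns Σ_{j≠i} y_j into 2y, so 193 = 8y and y = 24.125.

24.125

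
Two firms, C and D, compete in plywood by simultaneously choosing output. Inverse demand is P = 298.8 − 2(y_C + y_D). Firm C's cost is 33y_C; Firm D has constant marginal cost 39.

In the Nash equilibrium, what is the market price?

123.6

Firm C's profit: π = y_C(298.8 − 2(y_C + y_D)) − 33y_C.
∂π/∂y_C = 265.8 − 4y_C − 2y_D = 0, so y_C = 66.45 − 0.5y_D.
By the same steps for D: y_D = 64.95 − 0.5y_C.
Plugging y_D into C's best response: y_C = 66.45 − 0.5(64.95 − 0.5y_C) ⇒ 0.75y_C = 33.975, so y_C = 45.3.
Then y_D = 64.95 − 0.5·45.3 = 42.3.
Equilibrium price: P = 298.8 − 2·87.6 = 123.6.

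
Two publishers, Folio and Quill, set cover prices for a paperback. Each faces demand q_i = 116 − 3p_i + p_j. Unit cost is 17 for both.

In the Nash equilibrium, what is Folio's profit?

806.88

Folio's profit: π = (p_{Folio} − 17)(116 − 3p_{Folio} + p_{Quill}).
∂π/∂p_{Folio} = 167 − 6p_{Folio} + p_{Quill} = 0 ⇒ p_{Folio} = 167/6 + (1/6)p_{Quill}.
The game is symmetric, so in equilibrium p_{Quill} = p_{Folio}: the reaction function gives (5/6)p_{Folio} = 167/6, hence p_{Folio} = 33.4.
q_{Folio} = 116 − 3·33.4 + 33.4 = 49.2.
Profit = (33.4 − 17)·49.2 = 806.88.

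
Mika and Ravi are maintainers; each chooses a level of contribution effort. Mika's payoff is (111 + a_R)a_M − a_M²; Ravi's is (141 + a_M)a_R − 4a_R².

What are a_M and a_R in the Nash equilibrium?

Expanding Mika's payoff: 111a_M + a_Ra_M − a_M².
∂π/∂a_M = 111 + a_R − 2a_M = 0, so a_M = 55.5 + 0.5a_R.
Likewise for Ravi: a_R = 17.625 + 0.125a_M.
Solving the two reaction functions simultaneously: (1 − (0.5)(0.125))a_M = 55.5 + 0.5·17.625, so 0.9375a_M = 64.3125 and a_M = 68.6.
Then a_R = 17.625 + 0.125·68.6 = 26.2.

68.6, 26.2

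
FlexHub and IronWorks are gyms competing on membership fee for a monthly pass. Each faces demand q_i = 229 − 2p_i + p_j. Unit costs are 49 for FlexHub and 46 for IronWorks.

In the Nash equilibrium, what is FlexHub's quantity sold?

119.2

FlexHub's profit: π = (p_{FlexHub} − 49)(229 − 2p_{FlexHub} + p_{IronWorks}).
∂π/∂p_{FlexHub} = 327 − 4p_{FlexHub} + p_{IronWorks} = 0 ⇒ p_{FlexHub} = 81.75 + 0.25p_{IronWorks}.
Similarly p_{IronWorks} = 80.25 + 0.25p_{FlexHub}.
Solving the two reaction functions simultaneously: (1 − (0.25)(0.25))p_{FlexHub} = 81.75 + 0.25·80.25, so 0.9375p_{FlexHub} = 101.8125 and p_{FlexHub} = 108.6.
Then p_{IronWorks} = 80.25 + 0.25·108.6 = 107.4.
q_{FlexHub} = 229 − 2·108.6 + 107.4 = 119.2.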